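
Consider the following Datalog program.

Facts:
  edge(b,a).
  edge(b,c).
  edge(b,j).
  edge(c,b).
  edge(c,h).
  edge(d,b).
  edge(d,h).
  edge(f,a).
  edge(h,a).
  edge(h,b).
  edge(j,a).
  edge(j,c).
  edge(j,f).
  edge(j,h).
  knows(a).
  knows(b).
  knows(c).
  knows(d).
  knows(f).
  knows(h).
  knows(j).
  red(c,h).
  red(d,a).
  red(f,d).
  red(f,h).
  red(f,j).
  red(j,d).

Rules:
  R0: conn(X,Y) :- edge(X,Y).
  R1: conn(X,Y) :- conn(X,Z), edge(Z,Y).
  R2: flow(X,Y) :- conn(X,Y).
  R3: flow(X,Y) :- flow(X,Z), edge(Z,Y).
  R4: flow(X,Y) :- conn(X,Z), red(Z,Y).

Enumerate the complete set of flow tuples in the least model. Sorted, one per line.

round 1: derive conn(b,a) via R0 from edge(b,a)
round 1: derive conn(b,c) via R0 from edge(b,c)
round 1: derive conn(b,j) via R0 from edge(b,j)
round 1: derive conn(c,b) via R0 from edge(c,b)
round 1: derive conn(c,h) via R0 from edge(c,h)
round 1: derive conn(d,b) via R0 from edge(d,b)
round 1: derive conn(d,h) via R0 from edge(d,h)
round 1: derive conn(f,a) via R0 from edge(f,a)
round 1: derive conn(h,a) via R0 from edge(h,a)
round 1: derive conn(h,b) via R0 from edge(h,b)
round 1: derive conn(j,a) via R0 from edge(j,a)
round 1: derive conn(j,c) via R0 from edge(j,c)
round 1: derive conn(j,f) via R0 from edge(j,f)
round 1: derive conn(j,h) via R0 from edge(j,h)
round 2: derive conn(b,b) via R1 from conn(b,c), edge(c,b)
round 2: derive conn(b,f) via R1 from conn(b,j), edge(j,f)
round 2: derive conn(b,h) via R1 from conn(b,c), edge(c,h)
round 2: derive conn(c,a) via R1 from conn(c,b), edge(b,a)
round 2: derive conn(c,c) via R1 from conn(c,b), edge(b,c)
round 2: derive conn(c,j) via R1 from conn(c,b), edge(b,j)
round 2: derive conn(d,a) via R1 from conn(d,b), edge(b,a)
round 2: derive conn(d,c) via R1 from conn(d,b), edge(b,c)
round 2: derive conn(d,j) via R1 from conn(d,b), edge(b,j)
round 2: derive conn(h,c) via R1 from conn(h,b), edge(b,c)
round 2: derive conn(h,j) via R1 from conn(h,b), edge(b,j)
round 2: derive conn(j,b) via R1 from conn(j,c), edge(c,b)
round 2: derive flow(b,a) via R2 from conn(b,a)
round 2: derive flow(b,c) via R2 from conn(b,c)
round 2: derive flow(b,j) via R2 from conn(b,j)
round 2: derive flow(c,b) via R2 from conn(c,b)
round 2: derive flow(c,h) via R2 from conn(c,h)
round 2: derive flow(d,b) via R2 from conn(d,b)
round 2: derive flow(d,h) via R2 from conn(d,h)
round 2: derive flow(f,a) via R2 from conn(f,a)
round 2: derive flow(h,a) via R2 from conn(h,a)
round 2: derive flow(h,b) via R2 from conn(h,b)
round 2: derive flow(j,a) via R2 from conn(j,a)
round 2: derive flow(j,c) via R2 from conn(j,c)
round 2: derive flow(j,f) via R2 from conn(j,f)
round 2: derive flow(j,h) via R2 from conn(j,h)
round 2: derive flow(b,d) via R4 from conn(b,j), red(j,d)
round 2: derive flow(b,h) via R4 from conn(b,c), red(c,h)
round 2: derive flow(j,d) via R4 from conn(j,f), red(f,d)
round 2: derive flow(j,j) via R4 from conn(j,f), red(f,j)
round 3: derive conn(c,f) via R1 from conn(c,j), edge(j,f)
round 3: derive conn(d,f) via R1 from conn(d,j), edge(j,f)
round 3: derive conn(h,f) via R1 from conn(h,j), edge(j,f)
round 3: derive conn(h,h) via R1 from conn(h,c), edge(c,h)
round 3: derive conn(j,j) via R1 from conn(j,b), edge(b,j)
round 3: derive flow(b,b) via R2 from conn(b,b)
round 3: derive flow(b,f) via R2 from conn(b,f)
round 3: derive flow(c,a) via R2 from conn(c,a)
round 3: derive flow(c,c) via R2 from conn(c,c)
round 3: derive flow(c,j) via R2 from conn(c,j)
round 3: derive flow(d,a) via R2 from conn(d,a)
round 3: derive flow(d,c) via R2 from conn(d,c)
round 3: derive flow(d,j) via R2 from conn(d,j)
round 3: derive flow(h,c) via R2 from conn(h,c)
round 3: derive flow(h,j) via R2 from conn(h,j)
round 3: derive flow(j,b) via R2 from conn(j,b)
round 3: derive flow(c,d) via R4 from conn(c,j), red(j,d)
round 3: derive flow(d,d) via R4 from conn(d,j), red(j,d)
round 3: derive flow(h,d) via R4 from conn(h,j), red(j,d)
round 3: derive flow(h,h) via R4 from conn(h,c), red(c,h)
round 4: derive flow(c,f) via R2 from conn(c,f)
round 4: derive flow(d,f) via R2 from conn(d,f)
round 4: derive flow(h,f) via R2 from conn(h,f)

flow(b,a)
flow(b,b)
flow(b,c)
flow(b,d)
flow(b,f)
flow(b,h)
flow(b,j)
flow(c,a)
flow(c,b)
flow(c,c)
flow(c,d)
flow(c,f)
flow(c,h)
flow(c,j)
flow(d,a)
flow(d,b)
flow(d,c)
flow(d,d)
flow(d,f)
flow(d,h)
flow(d,j)
flow(f,a)
flow(h,a)
flow(h,b)
flow(h,c)
flow(h,d)
flow(h,f)
flow(h,h)
flow(h,j)
flow(j,a)
flow(j,b)
flow(j,c)
flow(j,d)
flow(j,f)
flow(j,h)
flow(j,j)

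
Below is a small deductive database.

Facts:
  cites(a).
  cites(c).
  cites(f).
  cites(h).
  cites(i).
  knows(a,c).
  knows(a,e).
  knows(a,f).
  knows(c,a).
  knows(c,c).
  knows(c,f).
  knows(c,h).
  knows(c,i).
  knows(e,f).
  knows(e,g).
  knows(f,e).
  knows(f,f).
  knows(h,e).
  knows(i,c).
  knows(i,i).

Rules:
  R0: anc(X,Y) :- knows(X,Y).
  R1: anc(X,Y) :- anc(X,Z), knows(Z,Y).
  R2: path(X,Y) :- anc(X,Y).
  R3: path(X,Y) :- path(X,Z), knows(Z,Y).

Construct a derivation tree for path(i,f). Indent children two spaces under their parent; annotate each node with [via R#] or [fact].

path(i,f)  [via R2]
  anc(i,f)  [via R1]
    anc(i,c)  [via R0]
      knows(i,c)  [fact]
    knows(c,f)  [fact]

round 1: derive anc(a,c) via R0 from knows(a,c)
round 1: derive anc(a,e) via R0 from knows(a,e)
round 1: derive anc(a,f) via R0 from knows(a,f)
round 1: derive anc(c,a) via R0 from knows(c,a)
round 1: derive anc(c,c) via R0 from knows(c,c)
round 1: derive anc(c,f) via R0 from knows(c,f)
round 1: derive anc(c,h) via R0 from knows(c,h)
round 1: derive anc(c,i) via R0 from knows(c,i)
round 1: derive anc(e,f) via R0 from knows(e,f)
round 1: derive anc(e,g) via R0 from knows(e,g)
round 1: derive anc(f,e) via R0 from knows(f,e)
round 1: derive anc(f,f) via R0 from knows(f,f)
round 1: derive anc(h,e) via R0 from knows(h,e)
round 1: derive anc(i,c) via R0 from knows(i,c)
round 1: derive anc(i,i) via R0 from knows(i,i)
round 2: derive anc(a,a) via R1 from anc(a,c), knows(c,a)
round 2: derive anc(a,g) via R1 from anc(a,e), knows(e,g)
round 2: derive anc(a,h) via R1 from anc(a,c), knows(c,h)
round 2: derive anc(a,i) via R1 from anc(a,c), knows(c,i)
round 2: derive anc(c,e) via R1 from anc(c,a), knows(a,e)
round 2: derive anc(e,e) via R1 from anc(e,f), knows(f,e)
round 2: derive anc(f,g) via R1 from anc(f,e), knows(e,g)
round 2: derive anc(h,f) via R1 from anc(h,e), knows(e,f)
round 2: derive anc(h,g) via R1 from anc(h,e), knows(e,g)
round 2: derive anc(i,a) via R1 from anc(i,c), knows(c,a)
round 2: derive anc(i,f) via R1 from anc(i,c), knows(c,f)
round 2: derive anc(i,h) via R1 from anc(i,c), knows(c,h)
round 2: derive path(a,c) via R2 from anc(a,c)
round 2: derive path(a,e) via R2 from anc(a,e)
round 2: derive path(a,f) via R2 from anc(a,f)
round 2: derive path(c,a) via R2 from anc(c,a)
round 2: derive path(c,c) via R2 from anc(c,c)
round 2: derive path(c,f) via R2 from anc(c,f)
round 2: derive path(c,h) via R2 from anc(c,h)
round 2: derive path(c,i) via R2 from anc(c,i)
round 2: derive path(e,f) via R2 from anc(e,f)
round 2: derive path(e,g) via R2 from anc(e,g)
round 2: derive path(f,e) via R2 from anc(f,e)
round 2: derive path(f,f) via R2 from anc(f,f)
round 2: derive path(h,e) via R2 from anc(h,e)
round 2: derive path(i,c) via R2 from anc(i,c)
round 2: derive path(i,i) via R2 from anc(i,i)
round 3: derive anc(c,g) via R1 from anc(c,e), knows(e,g)
round 3: derive anc(i,e) via R1 from anc(i,a), knows(a,e)
round 3: derive path(a,a) via R2 from anc(a,a)
round 3: derive path(a,g) via R2 from anc(a,g)
round 3: derive path(a,h) via R2 from anc(a,h)
round 3: derive path(a,i) via R2 from anc(a,i)
round 3: derive path(c,e) via R2 from anc(c,e)
round 3: derive path(e,e) via R2 from anc(e,e)
round 3: derive path(f,g) via R2 from anc(f,g)
round 3: derive path(h,f) via R2 from anc(h,f)
round 3: derive path(h,g) via R2 from anc(h,g)
round 3: derive path(i,a) via R2 from anc(i,a)
round 3: derive path(i,f) via R2 from anc(i,f)
round 3: derive path(i,h) via R2 from anc(i,h)
round 4: derive anc(i,g) via R1 from anc(i,e), knows(e,g)
round 4: derive path(c,g) via R2 from anc(c,g)
round 4: derive path(i,e) via R2 from anc(i,e)
round 5: derive path(i,g) via R2 from anc(i,g)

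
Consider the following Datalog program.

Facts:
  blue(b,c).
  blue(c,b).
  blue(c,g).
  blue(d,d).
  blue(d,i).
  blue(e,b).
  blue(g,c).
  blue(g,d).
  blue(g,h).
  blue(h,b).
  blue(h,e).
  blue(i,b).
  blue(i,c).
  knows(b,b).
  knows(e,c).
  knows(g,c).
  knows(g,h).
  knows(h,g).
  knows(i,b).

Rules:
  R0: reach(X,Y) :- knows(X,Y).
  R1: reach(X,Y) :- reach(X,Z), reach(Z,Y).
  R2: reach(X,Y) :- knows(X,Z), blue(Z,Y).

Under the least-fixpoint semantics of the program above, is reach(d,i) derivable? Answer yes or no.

no

round 1: derive reach(b,b) via R0 from knows(b,b)
round 1: derive reach(e,c) via R0 from knows(e,c)
round 1: derive reach(g,c) via R0 from knows(g,c)
round 1: derive reach(g,h) via R0 from knows(g,h)
round 1: derive reach(h,g) via R0 from knows(h,g)
round 1: derive reach(i,b) via R0 from knows(i,b)
round 1: derive reach(b,c) via R2 from knows(b,b), blue(b,c)
round 1: derive reach(e,b) via R2 from knows(e,c), blue(c,b)
round 1: derive reach(e,g) via R2 from knows(e,c), blue(c,g)
round 1: derive reach(g,b) via R2 from knows(g,c), blue(c,b)
round 1: derive reach(g,e) via R2 from knows(g,h), blue(h,e)
round 1: derive reach(g,g) via R2 from knows(g,c), blue(c,g)
round 1: derive reach(h,c) via R2 from knows(h,g), blue(g,c)
round 1: derive reach(h,d) via R2 from knows(h,g), blue(g,d)
round 1: derive reach(h,h) via R2 from knows(h,g), blue(g,h)
round 1: derive reach(i,c) via R2 from knows(i,b), blue(b,c)
round 2: derive reach(e,e) via R1 from reach(e,g), reach(g,e)
round 2: derive reach(e,h) via R1 from reach(e,g), reach(g,h)
round 2: derive reach(g,d) via R1 from reach(g,h), reach(h,d)
round 2: derive reach(h,b) via R1 from reach(h,g), reach(g,b)
round 2: derive reach(h,e) via R1 from reach(h,g), reach(g,e)
round 3: derive reach(e,d) via R1 from reach(e,g), reach(g,d)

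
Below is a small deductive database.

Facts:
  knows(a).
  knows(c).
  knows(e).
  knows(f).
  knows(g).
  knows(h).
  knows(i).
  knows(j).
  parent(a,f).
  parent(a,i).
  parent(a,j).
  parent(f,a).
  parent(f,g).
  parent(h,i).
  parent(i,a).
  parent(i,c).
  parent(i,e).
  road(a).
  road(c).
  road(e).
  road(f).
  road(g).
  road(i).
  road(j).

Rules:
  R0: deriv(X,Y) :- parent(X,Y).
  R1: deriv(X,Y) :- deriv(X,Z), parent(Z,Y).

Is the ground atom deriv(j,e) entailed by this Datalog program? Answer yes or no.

round 1: derive deriv(a,f) via R0 from parent(a,f)
round 1: derive deriv(a,i) via R0 from parent(a,i)
round 1: derive deriv(a,j) via R0 from parent(a,j)
round 1: derive deriv(f,a) via R0 from parent(f,a)
round 1: derive deriv(f,g) via R0 from parent(f,g)
round 1: derive deriv(h,i) via R0 from parent(h,i)
round 1: derive deriv(i,a) via R0 from parent(i,a)
round 1: derive deriv(i,c) via R0 from parent(i,c)
round 1: derive deriv(i,e) via R0 from parent(i,e)
round 2: derive deriv(a,a) via R1 from deriv(a,f), parent(f,a)
round 2: derive deriv(a,c) via R1 from deriv(a,i), parent(i,c)
round 2: derive deriv(a,e) via R1 from deriv(a,i), parent(i,e)
round 2: derive deriv(a,g) via R1 from deriv(a,f), parent(f,g)
round 2: derive deriv(f,f) via R1 from deriv(f,a), parent(a,f)
round 2: derive deriv(f,i) via R1 from deriv(f,a), parent(a,i)
round 2: derive deriv(f,j) via R1 from deriv(f,a), parent(a,j)
round 2: derive deriv(h,a) via R1 from deriv(h,i), parent(i,a)
round 2: derive deriv(h,c) via R1 from deriv(h,i), parent(i,c)
round 2: derive deriv(h,e) via R1 from deriv(h,i), parent(i,e)
round 2: derive deriv(i,f) via R1 from deriv(i,a), parent(a,f)
round 2: derive deriv(i,i) via R1 from deriv(i,a), parent(a,i)
round 2: derive deriv(i,j) via R1 from deriv(i,a), parent(a,j)
round 3: derive deriv(f,c) via R1 from deriv(f,i), parent(i,c)
round 3: derive deriv(f,e) via R1 from deriv(f,i), parent(i,e)
round 3: derive deriv(h,f) via R1 from deriv(h,a), parent(a,f)
round 3: derive deriv(h,j) via R1 from deriv(h,a), parent(a,j)
round 3: derive deriv(i,g) via R1 from deriv(i,f), parent(f,g)
round 4: derive deriv(h,g) via R1 from deriv(h,f), parent(f,g)

no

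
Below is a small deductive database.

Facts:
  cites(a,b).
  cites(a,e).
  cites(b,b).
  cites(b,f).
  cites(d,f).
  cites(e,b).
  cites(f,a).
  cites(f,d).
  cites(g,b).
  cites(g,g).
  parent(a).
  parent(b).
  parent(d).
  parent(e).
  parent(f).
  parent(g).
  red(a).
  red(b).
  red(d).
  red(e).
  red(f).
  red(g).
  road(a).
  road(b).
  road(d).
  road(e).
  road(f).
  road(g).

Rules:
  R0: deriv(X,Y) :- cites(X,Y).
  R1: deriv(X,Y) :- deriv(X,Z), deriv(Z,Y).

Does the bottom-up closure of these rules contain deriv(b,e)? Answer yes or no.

yes

round 1: derive deriv(a,b) via R0 from cites(a,b)
round 1: derive deriv(a,e) via R0 from cites(a,e)
round 1: derive deriv(b,b) via R0 from cites(b,b)
round 1: derive deriv(b,f) via R0 from cites(b,f)
round 1: derive deriv(d,f) via R0 from cites(d,f)
round 1: derive deriv(e,b) via R0 from cites(e,b)
round 1: derive deriv(f,a) via R0 from cites(f,a)
round 1: derive deriv(f,d) via R0 from cites(f,d)
round 1: derive deriv(g,b) via R0 from cites(g,b)
round 1: derive deriv(g,g) via R0 from cites(g,g)
round 2: derive deriv(a,f) via R1 from deriv(a,b), deriv(b,f)
round 2: derive deriv(b,a) via R1 from deriv(b,f), deriv(f,a)
round 2: derive deriv(b,d) via R1 from deriv(b,f), deriv(f,d)
round 2: derive deriv(d,a) via R1 from deriv(d,f), deriv(f,a)
round 2: derive deriv(d,d) via R1 from deriv(d,f), deriv(f,d)
round 2: derive deriv(e,f) via R1 from deriv(e,b), deriv(b,f)
round 2: derive deriv(f,b) via R1 from deriv(f,a), deriv(a,b)
round 2: derive deriv(f,e) via R1 from deriv(f,a), deriv(a,e)
round 2: derive deriv(f,f) via R1 from deriv(f,d), deriv(d,f)
round 2: derive deriv(g,f) via R1 from deriv(g,b), deriv(b,f)
round 3: derive deriv(a,a) via R1 from deriv(a,b), deriv(b,a)
round 3: derive deriv(a,d) via R1 from deriv(a,b), deriv(b,d)
round 3: derive deriv(b,e) via R1 from deriv(b,a), deriv(a,e)
round 3: derive deriv(d,b) via R1 from deriv(d,a), deriv(a,b)
round 3: derive deriv(d,e) via R1 from deriv(d,a), deriv(a,e)
round 3: derive deriv(e,a) via R1 from deriv(e,b), deriv(b,a)
round 3: derive deriv(e,d) via R1 from deriv(e,b), deriv(b,d)
round 3: derive deriv(e,e) via R1 from deriv(e,f), deriv(f,e)
round 3: derive deriv(g,a) via R1 from deriv(g,b), deriv(b,a)
round 3: derive deriv(g,d) via R1 from deriv(g,b), deriv(b,d)
round 3: derive deriv(g,e) via R1 from deriv(g,f), deriv(f,e)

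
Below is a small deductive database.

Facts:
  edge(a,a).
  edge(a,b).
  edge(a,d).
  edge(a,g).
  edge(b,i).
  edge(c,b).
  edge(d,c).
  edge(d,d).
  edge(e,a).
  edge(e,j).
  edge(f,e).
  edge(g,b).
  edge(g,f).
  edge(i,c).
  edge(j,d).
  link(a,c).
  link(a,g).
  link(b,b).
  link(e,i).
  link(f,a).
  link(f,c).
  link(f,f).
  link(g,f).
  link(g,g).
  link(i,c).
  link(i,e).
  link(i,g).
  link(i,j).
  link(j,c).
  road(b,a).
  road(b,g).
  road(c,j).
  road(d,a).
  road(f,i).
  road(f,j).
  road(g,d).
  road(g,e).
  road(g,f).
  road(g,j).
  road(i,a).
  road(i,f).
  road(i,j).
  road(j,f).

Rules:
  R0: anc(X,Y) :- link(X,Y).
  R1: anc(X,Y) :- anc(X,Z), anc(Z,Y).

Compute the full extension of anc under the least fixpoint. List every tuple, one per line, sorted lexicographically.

anc(a,a)
anc(a,c)
anc(a,f)
anc(a,g)
anc(b,b)
anc(e,a)
anc(e,c)
anc(e,e)
anc(e,f)
anc(e,g)
anc(e,i)
anc(e,j)
anc(f,a)
anc(f,c)
anc(f,f)
anc(f,g)
anc(g,a)
anc(g,c)
anc(g,f)
anc(g,g)
anc(i,a)
anc(i,c)
anc(i,e)
anc(i,f)
anc(i,g)
anc(i,i)
anc(i,j)
anc(j,c)

round 1: derive anc(a,c) via R0 from link(a,c)
round 1: derive anc(a,g) via R0 from link(a,g)
round 1: derive anc(b,b) via R0 from link(b,b)
round 1: derive anc(e,i) via R0 from link(e,i)
round 1: derive anc(f,a) via R0 from link(f,a)
round 1: derive anc(f,c) via R0 from link(f,c)
round 1: derive anc(f,f) via R0 from link(f,f)
round 1: derive anc(g,f) via R0 from link(g,f)
round 1: derive anc(g,g) via R0 from link(g,g)
round 1: derive anc(i,c) via R0 from link(i,c)
round 1: derive anc(i,e) via R0 from link(i,e)
round 1: derive anc(i,g) via R0 from link(i,g)
round 1: derive anc(i,j) via R0 from link(i,j)
round 1: derive anc(j,c) via R0 from link(j,c)
round 2: derive anc(a,f) via R1 from anc(a,g), anc(g,f)
round 2: derive anc(e,c) via R1 from anc(e,i), anc(i,c)
round 2: derive anc(e,e) via R1 from anc(e,i), anc(i,e)
round 2: derive anc(e,g) via R1 from anc(e,i), anc(i,g)
round 2: derive anc(e,j) via R1 from anc(e,i), anc(i,j)
round 2: derive anc(f,g) via R1 from anc(f,a), anc(a,g)
round 2: derive anc(g,a) via R1 from anc(g,f), anc(f,a)
round 2: derive anc(g,c) via R1 from anc(g,f), anc(f,c)
round 2: derive anc(i,f) via R1 from anc(i,g), anc(g,f)
round 2: derive anc(i,i) via R1 from anc(i,e), anc(e,i)
round 3: derive anc(a,a) via R1 from anc(a,f), anc(f,a)
round 3: derive anc(e,a) via R1 from anc(e,g), anc(g,a)
round 3: derive anc(e,f) via R1 from anc(e,g), anc(g,f)
round 3: derive anc(i,a) via R1 from anc(i,f), anc(f,a)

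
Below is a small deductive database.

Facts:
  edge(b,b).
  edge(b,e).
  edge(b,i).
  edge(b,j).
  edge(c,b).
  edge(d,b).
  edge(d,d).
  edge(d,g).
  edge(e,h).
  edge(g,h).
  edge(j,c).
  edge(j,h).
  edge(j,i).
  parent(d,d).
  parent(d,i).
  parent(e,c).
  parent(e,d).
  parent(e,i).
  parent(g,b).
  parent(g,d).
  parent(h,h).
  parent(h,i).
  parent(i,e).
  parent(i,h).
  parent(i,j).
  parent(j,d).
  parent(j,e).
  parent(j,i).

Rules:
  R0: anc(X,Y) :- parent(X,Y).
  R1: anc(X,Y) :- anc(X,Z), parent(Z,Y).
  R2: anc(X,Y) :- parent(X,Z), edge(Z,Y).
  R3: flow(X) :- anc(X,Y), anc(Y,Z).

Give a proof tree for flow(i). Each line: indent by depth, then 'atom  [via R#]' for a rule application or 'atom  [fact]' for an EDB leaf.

flow(i)  [via R3]
  anc(i,e)  [via R0]
    parent(i,e)  [fact]
  anc(e,b)  [via R2]
    parent(e,c)  [fact]
    edge(c,b)  [fact]

round 1: derive anc(d,d) via R0 from parent(d,d)
round 1: derive anc(d,i) via R0 from parent(d,i)
round 1: derive anc(e,c) via R0 from parent(e,c)
round 1: derive anc(e,d) via R0 from parent(e,d)
round 1: derive anc(e,i) via R0 from parent(e,i)
round 1: derive anc(g,b) via R0 from parent(g,b)
round 1: derive anc(g,d) via R0 from parent(g,d)
round 1: derive anc(h,h) via R0 from parent(h,h)
round 1: derive anc(h,i) via R0 from parent(h,i)
round 1: derive anc(i,e) via R0 from parent(i,e)
round 1: derive anc(i,h) via R0 from parent(i,h)
round 1: derive anc(i,j) via R0 from parent(i,j)
round 1: derive anc(j,d) via R0 from parent(j,d)
round 1: derive anc(j,e) via R0 from parent(j,e)
round 1: derive anc(j,i) via R0 from parent(j,i)
round 1: derive anc(d,b) via R2 from parent(d,d), edge(d,b)
round 1: derive anc(d,g) via R2 from parent(d,d), edge(d,g)
round 1: derive anc(e,b) via R2 from parent(e,c), edge(c,b)
round 1: derive anc(e,g) via R2 from parent(e,d), edge(d,g)
round 1: derive anc(g,e) via R2 from parent(g,b), edge(b,e)
round 1: derive anc(g,g) via R2 from parent(g,d), edge(d,g)
round 1: derive anc(g,i) via R2 from parent(g,b), edge(b,i)
round 1: derive anc(g,j) via R2 from parent(g,b), edge(b,j)
round 1: derive anc(i,c) via R2 from parent(i,j), edge(j,c)
round 1: derive anc(i,i) via R2 from parent(i,j), edge(j,i)
round 1: derive anc(j,b) via R2 from parent(j,d), edge(d,b)
round 1: derive anc(j,g) via R2 from parent(j,d), edge(d,g)
round 1: derive anc(j,h) via R2 from parent(j,e), edge(e,h)
round 2: derive anc(d,e) via R1 from anc(d,i), parent(i,e)
round 2: derive anc(d,h) via R1 from anc(d,i), parent(i,h)
round 2: derive anc(d,j) via R1 from anc(d,i), parent(i,j)
round 2: derive anc(e,e) via R1 from anc(e,i), parent(i,e)
round 2: derive anc(e,h) via R1 from anc(e,i), parent(i,h)
round 2: derive anc(e,j) via R1 from anc(e,i), parent(i,j)
round 2: derive anc(g,c) via R1 from anc(g,e), parent(e,c)
round 2: derive anc(g,h) via R1 from anc(g,i), parent(i,h)
round 2: derive anc(h,e) via R1 from anc(h,i), parent(i,e)
round 2: derive anc(h,j) via R1 from anc(h,i), parent(i,j)
round 2: derive anc(i,d) via R1 from anc(i,e), parent(e,d)
round 2: derive anc(j,c) via R1 from anc(j,e), parent(e,c)
round 2: derive anc(j,j) via R1 from anc(j,i), parent(i,j)
round 2: derive flow(d) via R3 from anc(d,d), anc(d,b)
round 2: derive flow(e) via R3 from anc(e,d), anc(d,b)
round 2: derive flow(g) via R3 from anc(g,d), anc(d,b)
round 2: derive flow(h) via R3 from anc(h,h), anc(h,h)
round 2: derive flow(i) via R3 from anc(i,e), anc(e,b)
round 2: derive flow(j) via R3 from anc(j,d), anc(d,b)
round 3: derive anc(d,c) via R1 from anc(d,e), parent(e,c)
round 3: derive anc(h,c) via R1 from anc(h,e), parent(e,c)
round 3: derive anc(h,d) via R1 from anc(h,e), parent(e,d)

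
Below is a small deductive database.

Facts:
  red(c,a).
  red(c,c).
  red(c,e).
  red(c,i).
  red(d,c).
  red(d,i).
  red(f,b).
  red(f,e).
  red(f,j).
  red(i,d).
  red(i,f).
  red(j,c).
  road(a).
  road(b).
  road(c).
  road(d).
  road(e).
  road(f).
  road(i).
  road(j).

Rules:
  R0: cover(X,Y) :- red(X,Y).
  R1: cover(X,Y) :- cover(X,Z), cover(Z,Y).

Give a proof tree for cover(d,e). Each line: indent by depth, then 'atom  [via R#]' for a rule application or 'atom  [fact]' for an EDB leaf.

round 1: derive cover(c,a) via R0 from red(c,a)
round 1: derive cover(c,c) via R0 from red(c,c)
round 1: derive cover(c,e) via R0 from red(c,e)
round 1: derive cover(c,i) via R0 from red(c,i)
round 1: derive cover(d,c) via R0 from red(d,c)
round 1: derive cover(d,i) via R0 from red(d,i)
round 1: derive cover(f,b) via R0 from red(f,b)
round 1: derive cover(f,e) via R0 from red(f,e)
round 1: derive cover(f,j) via R0 from red(f,j)
round 1: derive cover(i,d) via R0 from red(i,d)
round 1: derive cover(i,f) via R0 from red(i,f)
round 1: derive cover(j,c) via R0 from red(j,c)
round 2: derive cover(c,d) via R1 from cover(c,i), cover(i,d)
round 2: derive cover(c,f) via R1 from cover(c,i), cover(i,f)
round 2: derive cover(d,a) via R1 from cover(d,c), cover(c,a)
round 2: derive cover(d,d) via R1 from cover(d,i), cover(i,d)
round 2: derive cover(d,e) via R1 from cover(d,c), cover(c,e)
round 2: derive cover(d,f) via R1 from cover(d,i), cover(i,f)
round 2: derive cover(f,c) via R1 from cover(f,j), cover(j,c)
round 2: derive cover(i,b) via R1 from cover(i,f), cover(f,b)
round 2: derive cover(i,c) via R1 from cover(i,d), cover(d,c)
round 2: derive cover(i,e) via R1 from cover(i,f), cover(f,e)
round 2: derive cover(i,i) via R1 from cover(i,d), cover(d,i)
round 2: derive cover(i,j) via R1 from cover(i,f), cover(f,j)
round 2: derive cover(j,a) via R1 from cover(j,c), cover(c,a)
round 2: derive cover(j,e) via R1 from cover(j,c), cover(c,e)
round 2: derive cover(j,i) via R1 from cover(j,c), cover(c,i)
round 3: derive cover(c,b) via R1 from cover(c,f), cover(f,b)
round 3: derive cover(c,j) via R1 from cover(c,f), cover(f,j)
round 3: derive cover(d,b) via R1 from cover(d,f), cover(f,b)
round 3: derive cover(d,j) via R1 from cover(d,f), cover(f,j)
round 3: derive cover(f,a) via R1 from cover(f,c), cover(c,a)
round 3: derive cover(f,d) via R1 from cover(f,c), cover(c,d)
round 3: derive cover(f,f) via R1 from cover(f,c), cover(c,f)
round 3: derive cover(f,i) via R1 from cover(f,c), cover(c,i)
round 3: derive cover(i,a) via R1 from cover(i,c), cover(c,a)
round 3: derive cover(j,b) via R1 from cover(j,i), cover(i,b)
round 3: derive cover(j,d) via R1 from cover(j,c), cover(c,d)
round 3: derive cover(j,f) via R1 from cover(j,c), cover(c,f)
round 3: derive cover(j,j) via R1 from cover(j,i), cover(i,j)

cover(d,e)  [via R1]
  cover(d,c)  [via R0]
    red(d,c)  [fact]
  cover(c,e)  [via R0]
    red(c,e)  [fact]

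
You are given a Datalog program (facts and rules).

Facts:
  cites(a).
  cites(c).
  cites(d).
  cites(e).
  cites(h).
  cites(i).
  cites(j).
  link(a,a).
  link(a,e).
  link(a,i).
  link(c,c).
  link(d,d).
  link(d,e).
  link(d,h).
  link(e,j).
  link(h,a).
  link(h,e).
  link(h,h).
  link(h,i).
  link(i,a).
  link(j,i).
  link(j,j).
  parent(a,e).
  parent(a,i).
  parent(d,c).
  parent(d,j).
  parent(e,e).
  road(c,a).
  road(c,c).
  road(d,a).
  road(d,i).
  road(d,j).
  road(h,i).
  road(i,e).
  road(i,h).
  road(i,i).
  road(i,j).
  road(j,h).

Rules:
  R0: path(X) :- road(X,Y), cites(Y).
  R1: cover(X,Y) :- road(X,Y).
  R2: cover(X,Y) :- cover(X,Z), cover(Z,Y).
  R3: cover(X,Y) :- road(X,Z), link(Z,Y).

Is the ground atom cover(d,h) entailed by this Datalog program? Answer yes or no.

round 1: derive cover(c,a) via R1 from road(c,a)
round 1: derive cover(c,c) via R1 from road(c,c)
round 1: derive cover(d,a) via R1 from road(d,a)
round 1: derive cover(d,i) via R1 from road(d,i)
round 1: derive cover(d,j) via R1 from road(d,j)
round 1: derive cover(h,i) via R1 from road(h,i)
round 1: derive cover(i,e) via R1 from road(i,e)
round 1: derive cover(i,h) via R1 from road(i,h)
round 1: derive cover(i,i) via R1 from road(i,i)
round 1: derive cover(i,j) via R1 from road(i,j)
round 1: derive cover(j,h) via R1 from road(j,h)
round 1: derive cover(c,e) via R3 from road(c,a), link(a,e)
round 1: derive cover(c,i) via R3 from road(c,a), link(a,i)
round 1: derive cover(d,e) via R3 from road(d,a), link(a,e)
round 1: derive cover(h,a) via R3 from road(h,i), link(i,a)
round 1: derive cover(i,a) via R3 from road(i,h), link(h,a)
round 1: derive cover(j,a) via R3 from road(j,h), link(h,a)
round 1: derive cover(j,e) via R3 from road(j,h), link(h,e)
round 1: derive cover(j,i) via R3 from road(j,h), link(h,i)
round 2: derive cover(c,h) via R2 from cover(c,i), cover(i,h)
round 2: derive cover(c,j) via R2 from cover(c,i), cover(i,j)
round 2: derive cover(d,h) via R2 from cover(d,i), cover(i,h)
round 2: derive cover(h,e) via R2 from cover(h,i), cover(i,e)
round 2: derive cover(h,h) via R2 from cover(h,i), cover(i,h)
round 2: derive cover(h,j) via R2 from cover(h,i), cover(i,j)
round 2: derive cover(j,j) via R2 from cover(j,i), cover(i,j)

yes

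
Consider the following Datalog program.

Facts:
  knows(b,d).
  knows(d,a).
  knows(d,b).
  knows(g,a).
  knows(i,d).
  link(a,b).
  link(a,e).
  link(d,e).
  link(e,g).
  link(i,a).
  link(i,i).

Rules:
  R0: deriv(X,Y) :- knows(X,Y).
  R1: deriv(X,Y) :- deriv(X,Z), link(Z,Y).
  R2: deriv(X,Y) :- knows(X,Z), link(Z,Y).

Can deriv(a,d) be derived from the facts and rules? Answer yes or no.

no

round 1: derive deriv(b,d) via R0 from knows(b,d)
round 1: derive deriv(d,a) via R0 from knows(d,a)
round 1: derive deriv(d,b) via R0 from knows(d,b)
round 1: derive deriv(g,a) via R0 from knows(g,a)
round 1: derive deriv(i,d) via R0 from knows(i,d)
round 1: derive deriv(b,e) via R2 from knows(b,d), link(d,e)
round 1: derive deriv(d,e) via R2 from knows(d,a), link(a,e)
round 1: derive deriv(g,b) via R2 from knows(g,a), link(a,b)
round 1: derive deriv(g,e) via R2 from knows(g,a), link(a,e)
round 1: derive deriv(i,e) via R2 from knows(i,d), link(d,e)
round 2: derive deriv(b,g) via R1 from deriv(b,e), link(e,g)
round 2: derive deriv(d,g) via R1 from deriv(d,e), link(e,g)
round 2: derive deriv(g,g) via R1 from deriv(g,e), link(e,g)
round 2: derive deriv(i,g) via R1 from deriv(i,e), link(e,g)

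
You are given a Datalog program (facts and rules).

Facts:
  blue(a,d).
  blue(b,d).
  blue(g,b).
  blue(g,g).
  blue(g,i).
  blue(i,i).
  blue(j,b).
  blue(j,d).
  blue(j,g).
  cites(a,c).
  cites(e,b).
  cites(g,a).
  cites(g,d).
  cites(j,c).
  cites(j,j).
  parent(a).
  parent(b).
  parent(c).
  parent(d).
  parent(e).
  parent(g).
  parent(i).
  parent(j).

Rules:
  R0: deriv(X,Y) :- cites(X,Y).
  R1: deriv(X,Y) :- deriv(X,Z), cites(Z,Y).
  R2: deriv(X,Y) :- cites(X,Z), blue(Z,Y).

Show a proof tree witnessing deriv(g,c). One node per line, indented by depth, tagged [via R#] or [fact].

deriv(g,c)  [via R1]
  deriv(g,a)  [via R0]
    cites(g,a)  [fact]
  cites(a,c)  [fact]

round 1: derive deriv(a,c) via R0 from cites(a,c)
round 1: derive deriv(e,b) via R0 from cites(e,b)
round 1: derive deriv(g,a) via R0 from cites(g,a)
round 1: derive deriv(g,d) via R0 from cites(g,d)
round 1: derive deriv(j,c) via R0 from cites(j,c)
round 1: derive deriv(j,j) via R0 from cites(j,j)
round 1: derive deriv(e,d) via R2 from cites(e,b), blue(b,d)
round 1: derive deriv(j,b) via R2 from cites(j,j), blue(j,b)
round 1: derive deriv(j,d) via R2 from cites(j,j), blue(j,d)
round 1: derive deriv(j,g) via R2 from cites(j,j), blue(j,g)
round 2: derive deriv(g,c) via R1 from deriv(g,a), cites(a,c)
round 2: derive deriv(j,a) via R1 from deriv(j,g), cites(g,a)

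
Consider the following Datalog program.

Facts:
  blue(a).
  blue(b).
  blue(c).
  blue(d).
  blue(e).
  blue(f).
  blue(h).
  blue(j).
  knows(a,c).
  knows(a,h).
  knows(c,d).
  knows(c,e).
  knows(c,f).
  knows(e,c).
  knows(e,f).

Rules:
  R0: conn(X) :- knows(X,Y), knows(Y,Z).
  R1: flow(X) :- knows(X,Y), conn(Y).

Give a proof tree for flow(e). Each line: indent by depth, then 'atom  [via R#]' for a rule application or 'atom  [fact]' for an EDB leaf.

flow(e)  [via R1]
  knows(e,c)  [fact]
  conn(c)  [via R0]
    knows(c,e)  [fact]
    knows(e,c)  [fact]

round 1: derive conn(a) via R0 from knows(a,c), knows(c,d)
round 1: derive conn(c) via R0 from knows(c,e), knows(e,c)
round 1: derive conn(e) via R0 from knows(e,c), knows(c,d)
round 2: derive flow(a) via R1 from knows(a,c), conn(c)
round 2: derive flow(c) via R1 from knows(c,e), conn(e)
round 2: derive flow(e) via R1 from knows(e,c), conn(c)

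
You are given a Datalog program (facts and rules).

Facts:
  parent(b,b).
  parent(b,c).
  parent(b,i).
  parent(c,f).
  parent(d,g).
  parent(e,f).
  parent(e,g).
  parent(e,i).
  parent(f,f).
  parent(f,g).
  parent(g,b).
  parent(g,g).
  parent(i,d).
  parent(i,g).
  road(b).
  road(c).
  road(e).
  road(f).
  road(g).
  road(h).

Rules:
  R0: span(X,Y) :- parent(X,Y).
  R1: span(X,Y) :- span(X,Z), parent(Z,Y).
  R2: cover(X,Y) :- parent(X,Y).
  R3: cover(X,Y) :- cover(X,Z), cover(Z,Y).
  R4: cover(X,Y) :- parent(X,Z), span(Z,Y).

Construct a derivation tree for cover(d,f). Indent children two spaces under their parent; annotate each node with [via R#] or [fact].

round 1: derive span(b,b) via R0 from parent(b,b)
round 1: derive span(b,c) via R0 from parent(b,c)
round 1: derive span(b,i) via R0 from parent(b,i)
round 1: derive span(c,f) via R0 from parent(c,f)
round 1: derive span(d,g) via R0 from parent(d,g)
round 1: derive span(e,f) via R0 from parent(e,f)
round 1: derive span(e,g) via R0 from parent(e,g)
round 1: derive span(e,i) via R0 from parent(e,i)
round 1: derive span(f,f) via R0 from parent(f,f)
round 1: derive span(f,g) via R0 from parent(f,g)
round 1: derive span(g,b) via R0 from parent(g,b)
round 1: derive span(g,g) via R0 from parent(g,g)
round 1: derive span(i,d) via R0 from parent(i,d)
round 1: derive span(i,g) via R0 from parent(i,g)
round 1: derive cover(b,b) via R2 from parent(b,b)
round 1: derive cover(b,c) via R2 from parent(b,c)
round 1: derive cover(b,i) via R2 from parent(b,i)
round 1: derive cover(c,f) via R2 from parent(c,f)
round 1: derive cover(d,g) via R2 from parent(d,g)
round 1: derive cover(e,f) via R2 from parent(e,f)
round 1: derive cover(e,g) via R2 from parent(e,g)
round 1: derive cover(e,i) via R2 from parent(e,i)
round 1: derive cover(f,f) via R2 from parent(f,f)
round 1: derive cover(f,g) via R2 from parent(f,g)
round 1: derive cover(g,b) via R2 from parent(g,b)
round 1: derive cover(g,g) via R2 from parent(g,g)
round 1: derive cover(i,d) via R2 from parent(i,d)
round 1: derive cover(i,g) via R2 from parent(i,g)
round 2: derive span(b,d) via R1 from span(b,i), parent(i,d)
round 2: derive span(b,f) via R1 from span(b,c), parent(c,f)
round 2: derive span(b,g) via R1 from span(b,i), parent(i,g)
round 2: derive span(c,g) via R1 from span(c,f), parent(f,g)
round 2: derive span(d,b) via R1 from span(d,g), parent(g,b)
round 2: derive span(e,b) via R1 from span(e,g), parent(g,b)
round 2: derive span(e,d) via R1 from span(e,i), parent(i,d)
round 2: derive span(f,b) via R1 from span(f,g), parent(g,b)
round 2: derive span(g,c) via R1 from span(g,b), parent(b,c)
round 2: derive span(g,i) via R1 from span(g,b), parent(b,i)
round 2: derive span(i,b) via R1 from span(i,g), parent(g,b)
round 2: derive cover(b,d) via R3 from cover(b,i), cover(i,d)
round 2: derive cover(b,f) via R3 from cover(b,c), cover(c,f)
round 2: derive cover(b,g) via R3 from cover(b,i), cover(i,g)
round 2: derive cover(c,g) via R3 from cover(c,f), cover(f,g)
round 2: derive cover(d,b) via R3 from cover(d,g), cover(g,b)
round 2: derive cover(e,b) via R3 from cover(e,g), cover(g,b)
round 2: derive cover(e,d) via R3 from cover(e,i), cover(i,d)
round 2: derive cover(f,b) via R3 from cover(f,g), cover(g,b)
round 2: derive cover(g,c) via R3 from cover(g,b), cover(b,c)
round 2: derive cover(g,i) via R3 from cover(g,b), cover(b,i)
round 2: derive cover(i,b) via R3 from cover(i,g), cover(g,b)
round 3: derive span(c,b) via R1 from span(c,g), parent(g,b)
round 3: derive span(d,c) via R1 from span(d,b), parent(b,c)
round 3: derive span(d,i) via R1 from span(d,b), parent(b,i)
round 3: derive span(e,c) via R1 from span(e,b), parent(b,c)
round 3: derive span(f,c) via R1 from span(f,b), parent(b,c)
round 3: derive span(f,i) via R1 from span(f,b), parent(b,i)
round 3: derive span(g,d) via R1 from span(g,i), parent(i,d)
round 3: derive span(g,f) via R1 from span(g,c), parent(c,f)
round 3: derive span(i,c) via R1 from span(i,b), parent(b,c)
round 3: derive span(i,i) via R1 from span(i,b), parent(b,i)
round 3: derive cover(c,b) via R3 from cover(c,f), cover(f,b)
round 3: derive cover(c,c) via R3 from cover(c,g), cover(g,c)
round 3: derive cover(c,i) via R3 from cover(c,g), cover(g,i)
round 3: derive cover(d,c) via R3 from cover(d,b), cover(b,c)
round 3: derive cover(d,d) via R3 from cover(d,b), cover(b,d)
round 3: derive cover(d,f) via R3 from cover(d,b), cover(b,f)
round 3: derive cover(d,i) via R3 from cover(d,b), cover(b,i)
round 3: derive cover(e,c) via R3 from cover(e,b), cover(b,c)
round 3: derive cover(f,c) via R3 from cover(f,b), cover(b,c)
round 3: derive cover(f,d) via R3 from cover(f,b), cover(b,d)
round 3: derive cover(f,i) via R3 from cover(f,b), cover(b,i)
round 3: derive cover(g,d) via R3 from cover(g,b), cover(b,d)
round 3: derive cover(g,f) via R3 from cover(g,b), cover(b,f)
round 3: derive cover(i,c) via R3 from cover(i,b), cover(b,c)
round 3: derive cover(i,f) via R3 from cover(i,b), cover(b,f)
round 3: derive cover(i,i) via R3 from cover(i,b), cover(b,i)
round 4: derive span(c,c) via R1 from span(c,b), parent(b,c)
round 4: derive span(c,i) via R1 from span(c,b), parent(b,i)
round 4: derive span(d,d) via R1 from span(d,i), parent(i,d)
round 4: derive span(d,f) via R1 from span(d,c), parent(c,f)
round 4: derive span(f,d) via R1 from span(f,i), parent(i,d)
round 4: derive span(i,f) via R1 from span(i,c), parent(c,f)
round 4: derive cover(c,d) via R3 from cover(c,b), cover(b,d)
round 5: derive span(c,d) via R1 from span(c,i), parent(i,d)

cover(d,f)  [via R3]
  cover(d,b)  [via R3]
    cover(d,g)  [via R2]
      parent(d,g)  [fact]
    cover(g,b)  [via R2]
      parent(g,b)  [fact]
  cover(b,f)  [via R3]
    cover(b,c)  [via R2]
      parent(b,c)  [fact]
    cover(c,f)  [via R2]
      parent(c,f)  [fact]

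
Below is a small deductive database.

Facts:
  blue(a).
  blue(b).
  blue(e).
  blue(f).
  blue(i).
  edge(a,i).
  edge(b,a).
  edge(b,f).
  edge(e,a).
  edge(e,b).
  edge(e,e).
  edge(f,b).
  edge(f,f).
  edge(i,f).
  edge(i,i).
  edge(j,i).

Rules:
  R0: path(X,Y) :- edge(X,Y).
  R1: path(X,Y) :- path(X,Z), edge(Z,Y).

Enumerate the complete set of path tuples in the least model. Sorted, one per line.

round 1: derive path(a,i) via R0 from edge(a,i)
round 1: derive path(b,a) via R0 from edge(b,a)
round 1: derive path(b,f) via R0 from edge(b,f)
round 1: derive path(e,a) via R0 from edge(e,a)
round 1: derive path(e,b) via R0 from edge(e,b)
round 1: derive path(e,e) via R0 from edge(e,e)
round 1: derive path(f,b) via R0 from edge(f,b)
round 1: derive path(f,f) via R0 from edge(f,f)
round 1: derive path(i,f) via R0 from edge(i,f)
round 1: derive path(i,i) via R0 from edge(i,i)
round 1: derive path(j,i) via R0 from edge(j,i)
round 2: derive path(a,f) via R1 from path(a,i), edge(i,f)
round 2: derive path(b,b) via R1 from path(b,f), edge(f,b)
round 2: derive path(b,i) via R1 from path(b,a), edge(a,i)
round 2: derive path(e,f) via R1 from path(e,b), edge(b,f)
round 2: derive path(e,i) via R1 from path(e,a), edge(a,i)
round 2: derive path(f,a) via R1 from path(f,b), edge(b,a)
round 2: derive path(i,b) via R1 from path(i,f), edge(f,b)
round 2: derive path(j,f) via R1 from path(j,i), edge(i,f)
round 3: derive path(a,b) via R1 from path(a,f), edge(f,b)
round 3: derive path(f,i) via R1 from path(f,a), edge(a,i)
round 3: derive path(i,a) via R1 from path(i,b), edge(b,a)
round 3: derive path(j,b) via R1 from path(j,f), edge(f,b)
round 4: derive path(a,a) via R1 from path(a,b), edge(b,a)
round 4: derive path(j,a) via R1 from path(j,b), edge(b,a)

path(a,a)
path(a,b)
path(a,f)
path(a,i)
path(b,a)
path(b,b)
path(b,f)
path(b,i)
path(e,a)
path(e,b)
path(e,e)
path(e,f)
path(e,i)
path(f,a)
path(f,b)
path(f,f)
path(f,i)
path(i,a)
path(i,b)
path(i,f)
path(i,i)
path(j,a)
path(j,b)
path(j,f)
path(j,i)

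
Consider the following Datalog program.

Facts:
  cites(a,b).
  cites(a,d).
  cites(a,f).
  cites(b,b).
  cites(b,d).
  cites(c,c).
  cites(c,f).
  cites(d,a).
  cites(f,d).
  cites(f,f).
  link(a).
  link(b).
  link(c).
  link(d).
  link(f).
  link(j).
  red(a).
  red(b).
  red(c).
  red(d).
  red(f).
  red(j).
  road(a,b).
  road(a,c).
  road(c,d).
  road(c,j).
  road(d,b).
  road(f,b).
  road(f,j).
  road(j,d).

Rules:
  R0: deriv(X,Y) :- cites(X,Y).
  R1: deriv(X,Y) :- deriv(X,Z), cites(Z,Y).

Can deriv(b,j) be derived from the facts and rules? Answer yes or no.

no

round 1: derive deriv(a,b) via R0 from cites(a,b)
round 1: derive deriv(a,d) via R0 from cites(a,d)
round 1: derive deriv(a,f) via R0 from cites(a,f)
round 1: derive deriv(b,b) via R0 from cites(b,b)
round 1: derive deriv(b,d) via R0 from cites(b,d)
round 1: derive deriv(c,c) via R0 from cites(c,c)
round 1: derive deriv(c,f) via R0 from cites(c,f)
round 1: derive deriv(d,a) via R0 from cites(d,a)
round 1: derive deriv(f,d) via R0 from cites(f,d)
round 1: derive deriv(f,f) via R0 from cites(f,f)
round 2: derive deriv(a,a) via R1 from deriv(a,d), cites(d,a)
round 2: derive deriv(b,a) via R1 from deriv(b,d), cites(d,a)
round 2: derive deriv(c,d) via R1 from deriv(c,f), cites(f,d)
round 2: derive deriv(d,b) via R1 from deriv(d,a), cites(a,b)
round 2: derive deriv(d,d) via R1 from deriv(d,a), cites(a,d)
round 2: derive deriv(d,f) via R1 from deriv(d,a), cites(a,f)
round 2: derive deriv(f,a) via R1 from deriv(f,d), cites(d,a)
round 3: derive deriv(b,f) via R1 from deriv(b,a), cites(a,f)
round 3: derive deriv(c,a) via R1 from deriv(c,d), cites(d,a)
round 3: derive deriv(f,b) via R1 from deriv(f,a), cites(a,b)
round 4: derive deriv(c,b) via R1 from deriv(c,a), cites(a,b)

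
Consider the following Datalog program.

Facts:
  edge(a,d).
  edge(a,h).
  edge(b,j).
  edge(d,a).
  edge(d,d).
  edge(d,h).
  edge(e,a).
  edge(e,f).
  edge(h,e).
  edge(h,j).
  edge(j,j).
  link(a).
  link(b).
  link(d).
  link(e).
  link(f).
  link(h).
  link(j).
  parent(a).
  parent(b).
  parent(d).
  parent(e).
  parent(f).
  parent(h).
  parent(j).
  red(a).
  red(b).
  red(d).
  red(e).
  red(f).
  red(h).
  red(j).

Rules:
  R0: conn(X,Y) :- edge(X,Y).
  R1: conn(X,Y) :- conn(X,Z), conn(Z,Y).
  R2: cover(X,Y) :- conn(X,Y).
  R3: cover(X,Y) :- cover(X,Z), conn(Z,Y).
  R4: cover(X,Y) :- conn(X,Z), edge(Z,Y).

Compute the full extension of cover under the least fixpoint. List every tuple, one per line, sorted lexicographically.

round 1: derive conn(a,d) via R0 from edge(a,d)
round 1: derive conn(a,h) via R0 from edge(a,h)
round 1: derive conn(b,j) via R0 from edge(b,j)
round 1: derive conn(d,a) via R0 from edge(d,a)
round 1: derive conn(d,d) via R0 from edge(d,d)
round 1: derive conn(d,h) via R0 from edge(d,h)
round 1: derive conn(e,a) via R0 from edge(e,a)
round 1: derive conn(e,f) via R0 from edge(e,f)
round 1: derive conn(h,e) via R0 from edge(h,e)
round 1: derive conn(h,j) via R0 from edge(h,j)
round 1: derive conn(j,j) via R0 from edge(j,j)
round 2: derive conn(a,a) via R1 from conn(a,d), conn(d,a)
round 2: derive conn(a,e) via R1 from conn(a,h), conn(h,e)
round 2: derive conn(a,j) via R1 from conn(a,h), conn(h,j)
round 2: derive conn(d,e) via R1 from conn(d,h), conn(h,e)
round 2: derive conn(d,j) via R1 from conn(d,h), conn(h,j)
round 2: derive conn(e,d) via R1 from conn(e,a), conn(a,d)
round 2: derive conn(e,h) via R1 from conn(e,a), conn(a,h)
round 2: derive conn(h,a) via R1 from conn(h,e), conn(e,a)
round 2: derive conn(h,f) via R1 from conn(h,e), conn(e,f)
round 2: derive cover(a,d) via R2 from conn(a,d)
round 2: derive cover(a,h) via R2 from conn(a,h)
round 2: derive cover(b,j) via R2 from conn(b,j)
round 2: derive cover(d,a) via R2 from conn(d,a)
round 2: derive cover(d,d) via R2 from conn(d,d)
round 2: derive cover(d,h) via R2 from conn(d,h)
round 2: derive cover(e,a) via R2 from conn(e,a)
round 2: derive cover(e,f) via R2 from conn(e,f)
round 2: derive cover(h,e) via R2 from conn(h,e)
round 2: derive cover(h,j) via R2 from conn(h,j)
round 2: derive cover(j,j) via R2 from conn(j,j)
round 2: derive cover(a,a) via R4 from conn(a,d), edge(d,a)
round 2: derive cover(a,e) via R4 from conn(a,h), edge(h,e)
round 2: derive cover(a,j) via R4 from conn(a,h), edge(h,j)
round 2: derive cover(d,e) via R4 from conn(d,h), edge(h,e)
round 2: derive cover(d,j) via R4 from conn(d,h), edge(h,j)
round 2: derive cover(e,d) via R4 from conn(e,a), edge(a,d)
round 2: derive cover(e,h) via R4 from conn(e,a), edge(a,h)
round 2: derive cover(h,a) via R4 from conn(h,e), edge(e,a)
round 2: derive cover(h,f) via R4 from conn(h,e), edge(e,f)
round 3: derive conn(a,f) via R1 from conn(a,e), conn(e,f)
round 3: derive conn(d,f) via R1 from conn(d,e), conn(e,f)
round 3: derive conn(e,e) via R1 from conn(e,a), conn(a,e)
round 3: derive conn(e,j) via R1 from conn(e,a), conn(a,j)
round 3: derive conn(h,d) via R1 from conn(h,a), conn(a,d)
round 3: derive conn(h,h) via R1 from conn(h,a), conn(a,h)
round 3: derive cover(a,f) via R3 from cover(a,e), conn(e,f)
round 3: derive cover(d,f) via R3 from cover(d,e), conn(e,f)
round 3: derive cover(e,e) via R3 from cover(e,a), conn(a,e)
round 3: derive cover(e,j) via R3 from cover(e,a), conn(a,j)
round 3: derive cover(h,d) via R3 from cover(h,a), conn(a,d)
round 3: derive cover(h,h) via R3 from cover(h,a), conn(a,h)

cover(a,a)
cover(a,d)
cover(a,e)
cover(a,f)
cover(a,h)
cover(a,j)
cover(b,j)
cover(d,a)
cover(d,d)
cover(d,e)
cover(d,f)
cover(d,h)
cover(d,j)
cover(e,a)
cover(e,d)
cover(e,e)
cover(e,f)
cover(e,h)
cover(e,j)
cover(h,a)
cover(h,d)
cover(h,e)
cover(h,f)
cover(h,h)
cover(h,j)
cover(j,j)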